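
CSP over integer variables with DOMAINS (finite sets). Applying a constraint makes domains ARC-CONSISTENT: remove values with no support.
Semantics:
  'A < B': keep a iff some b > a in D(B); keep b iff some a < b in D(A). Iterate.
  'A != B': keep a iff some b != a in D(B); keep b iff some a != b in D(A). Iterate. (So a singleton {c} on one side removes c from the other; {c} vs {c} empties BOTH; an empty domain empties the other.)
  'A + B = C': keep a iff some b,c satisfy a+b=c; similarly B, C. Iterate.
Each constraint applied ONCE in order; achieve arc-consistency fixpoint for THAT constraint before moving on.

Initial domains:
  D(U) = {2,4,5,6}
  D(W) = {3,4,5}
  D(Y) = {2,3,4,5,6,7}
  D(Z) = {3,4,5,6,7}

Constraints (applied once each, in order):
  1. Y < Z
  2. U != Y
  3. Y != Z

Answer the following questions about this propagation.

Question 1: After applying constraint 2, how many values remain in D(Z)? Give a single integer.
Constraint 1 (Y < Z) on D(Y)={2,3,4,5,6,7} D(Z)={3,4,5,6,7}: Y {2,3,4,5,6,7}->{2,3,4,5,6}
Constraint 2 (U != Y) on D(U)={2,4,5,6} D(Y)={2,3,4,5,6}: no change
So after constraint 2: D(Z)={3,4,5,6,7}, size = 5

Answer: 5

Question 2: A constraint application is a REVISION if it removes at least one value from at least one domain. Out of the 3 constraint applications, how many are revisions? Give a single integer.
Constraint 1 (Y < Z) on D(Y)={2,3,4,5,6,7} D(Z)={3,4,5,6,7}: Y {2,3,4,5,6,7}->{2,3,4,5,6} => REVISION
Constraint 2 (U != Y) on D(U)={2,4,5,6} D(Y)={2,3,4,5,6}: no change => not a revision
Constraint 3 (Y != Z) on D(Y)={2,3,4,5,6} D(Z)={3,4,5,6,7}: no change => not a revision
Total revisions = 1

Answer: 1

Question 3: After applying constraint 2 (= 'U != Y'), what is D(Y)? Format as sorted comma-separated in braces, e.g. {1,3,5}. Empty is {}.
Constraint 1 (Y < Z) on D(Y)={2,3,4,5,6,7} D(Z)={3,4,5,6,7}: Y {2,3,4,5,6,7}->{2,3,4,5,6}
Constraint 2 (U != Y) on D(U)={2,4,5,6} D(Y)={2,3,4,5,6}: no change
So after constraint 2: D(Y) = {2,3,4,5,6}

Answer: {2,3,4,5,6}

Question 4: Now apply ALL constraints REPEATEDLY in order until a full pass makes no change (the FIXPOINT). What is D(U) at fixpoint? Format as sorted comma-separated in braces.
Answer: {2,4,5,6}

Derivation:
pass 0 (initial): D(U)={2,4,5,6}
pass 1: Y {2,3,4,5,6,7}->{2,3,4,5,6}
pass 2: no change
Fixpoint after 2 passes: D(U) = {2,4,5,6}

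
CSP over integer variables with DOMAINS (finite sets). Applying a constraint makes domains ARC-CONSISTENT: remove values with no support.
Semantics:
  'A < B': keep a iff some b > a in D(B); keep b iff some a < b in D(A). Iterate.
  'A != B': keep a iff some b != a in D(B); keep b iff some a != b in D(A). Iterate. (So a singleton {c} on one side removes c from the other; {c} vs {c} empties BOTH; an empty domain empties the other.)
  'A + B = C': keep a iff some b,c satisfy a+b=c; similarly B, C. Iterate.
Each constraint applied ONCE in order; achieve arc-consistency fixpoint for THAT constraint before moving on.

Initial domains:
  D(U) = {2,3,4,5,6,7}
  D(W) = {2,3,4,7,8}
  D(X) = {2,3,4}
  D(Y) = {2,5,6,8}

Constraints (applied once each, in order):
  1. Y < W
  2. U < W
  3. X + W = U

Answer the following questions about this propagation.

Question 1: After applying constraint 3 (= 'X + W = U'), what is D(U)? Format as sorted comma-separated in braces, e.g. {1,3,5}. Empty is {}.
Constraint 1 (Y < W) on D(Y)={2,5,6,8} D(W)={2,3,4,7,8}: Y {2,5,6,8}->{2,5,6}; W {2,3,4,7,8}->{3,4,7,8}
Constraint 2 (U < W) on D(U)={2,3,4,5,6,7} D(W)={3,4,7,8}: no change
Constraint 3 (X + W = U) on D(X)={2,3,4} D(W)={3,4,7,8} D(U)={2,3,4,5,6,7}: W {3,4,7,8}->{3,4}; U {2,3,4,5,6,7}->{5,6,7}
So after constraint 3: D(U) = {5,6,7}

Answer: {5,6,7}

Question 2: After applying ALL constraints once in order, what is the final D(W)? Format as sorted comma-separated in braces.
Answer: {3,4}

Derivation:
Constraint 1 (Y < W) on D(Y)={2,5,6,8} D(W)={2,3,4,7,8}: Y {2,5,6,8}->{2,5,6}; W {2,3,4,7,8}->{3,4,7,8}
Constraint 2 (U < W) on D(U)={2,3,4,5,6,7} D(W)={3,4,7,8}: no change
Constraint 3 (X + W = U) on D(X)={2,3,4} D(W)={3,4,7,8} D(U)={2,3,4,5,6,7}: W {3,4,7,8}->{3,4}; U {2,3,4,5,6,7}->{5,6,7}
So after all 3 constraints: D(W) = {3,4}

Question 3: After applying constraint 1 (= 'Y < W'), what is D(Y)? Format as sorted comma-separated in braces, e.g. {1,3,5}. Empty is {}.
Constraint 1 (Y < W) on D(Y)={2,5,6,8} D(W)={2,3,4,7,8}: Y {2,5,6,8}->{2,5,6}; W {2,3,4,7,8}->{3,4,7,8}
So after constraint 1: D(Y) = {2,5,6}

Answer: {2,5,6}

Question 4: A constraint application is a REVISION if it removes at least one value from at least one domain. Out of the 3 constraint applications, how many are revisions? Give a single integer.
Constraint 1 (Y < W) on D(Y)={2,5,6,8} D(W)={2,3,4,7,8}: Y {2,5,6,8}->{2,5,6}; W {2,3,4,7,8}->{3,4,7,8} => REVISION
Constraint 2 (U < W) on D(U)={2,3,4,5,6,7} D(W)={3,4,7,8}: no change => not a revision
Constraint 3 (X + W = U) on D(X)={2,3,4} D(W)={3,4,7,8} D(U)={2,3,4,5,6,7}: W {3,4,7,8}->{3,4}; U {2,3,4,5,6,7}->{5,6,7} => REVISION
Total revisions = 2

Answer: 2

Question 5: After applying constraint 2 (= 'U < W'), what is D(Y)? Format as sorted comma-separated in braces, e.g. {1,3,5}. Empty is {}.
Answer: {2,5,6}

Derivation:
Constraint 1 (Y < W) on D(Y)={2,5,6,8} D(W)={2,3,4,7,8}: Y {2,5,6,8}->{2,5,6}; W {2,3,4,7,8}->{3,4,7,8}
Constraint 2 (U < W) on D(U)={2,3,4,5,6,7} D(W)={3,4,7,8}: no change
So after constraint 2: D(Y) = {2,5,6}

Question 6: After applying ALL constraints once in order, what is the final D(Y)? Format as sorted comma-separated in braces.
Constraint 1 (Y < W) on D(Y)={2,5,6,8} D(W)={2,3,4,7,8}: Y {2,5,6,8}->{2,5,6}; W {2,3,4,7,8}->{3,4,7,8}
Constraint 2 (U < W) on D(U)={2,3,4,5,6,7} D(W)={3,4,7,8}: no change
Constraint 3 (X + W = U) on D(X)={2,3,4} D(W)={3,4,7,8} D(U)={2,3,4,5,6,7}: W {3,4,7,8}->{3,4}; U {2,3,4,5,6,7}->{5,6,7}
So after all 3 constraints: D(Y) = {2,5,6}

Answer: {2,5,6}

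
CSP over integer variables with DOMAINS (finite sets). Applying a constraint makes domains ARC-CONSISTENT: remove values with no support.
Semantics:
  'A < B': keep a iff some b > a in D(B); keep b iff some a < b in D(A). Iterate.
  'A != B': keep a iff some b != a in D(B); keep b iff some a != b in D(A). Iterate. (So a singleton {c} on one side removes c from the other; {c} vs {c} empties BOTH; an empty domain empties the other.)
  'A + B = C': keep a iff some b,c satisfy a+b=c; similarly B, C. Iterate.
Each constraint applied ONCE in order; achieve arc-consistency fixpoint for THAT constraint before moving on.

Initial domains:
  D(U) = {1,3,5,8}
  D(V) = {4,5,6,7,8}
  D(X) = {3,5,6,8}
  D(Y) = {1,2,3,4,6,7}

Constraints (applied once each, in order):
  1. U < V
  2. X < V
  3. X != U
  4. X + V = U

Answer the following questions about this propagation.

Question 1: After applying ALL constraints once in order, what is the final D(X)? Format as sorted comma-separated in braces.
Constraint 1 (U < V) on D(U)={1,3,5,8} D(V)={4,5,6,7,8}: U {1,3,5,8}->{1,3,5}
Constraint 2 (X < V) on D(X)={3,5,6,8} D(V)={4,5,6,7,8}: X {3,5,6,8}->{3,5,6}
Constraint 3 (X != U) on D(X)={3,5,6} D(U)={1,3,5}: no change
Constraint 4 (X + V = U) on D(X)={3,5,6} D(V)={4,5,6,7,8} D(U)={1,3,5}: X {3,5,6}->{}; V {4,5,6,7,8}->{}; U {1,3,5}->{}
So after all 4 constraints: D(X) = {}

Answer: {}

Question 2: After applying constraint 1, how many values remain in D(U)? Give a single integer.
Answer: 3

Derivation:
Constraint 1 (U < V) on D(U)={1,3,5,8} D(V)={4,5,6,7,8}: U {1,3,5,8}->{1,3,5}
So after constraint 1: D(U)={1,3,5}, size = 3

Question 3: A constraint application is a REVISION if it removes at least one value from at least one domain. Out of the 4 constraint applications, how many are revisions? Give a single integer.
Constraint 1 (U < V) on D(U)={1,3,5,8} D(V)={4,5,6,7,8}: U {1,3,5,8}->{1,3,5} => REVISION
Constraint 2 (X < V) on D(X)={3,5,6,8} D(V)={4,5,6,7,8}: X {3,5,6,8}->{3,5,6} => REVISION
Constraint 3 (X != U) on D(X)={3,5,6} D(U)={1,3,5}: no change => not a revision
Constraint 4 (X + V = U) on D(X)={3,5,6} D(V)={4,5,6,7,8} D(U)={1,3,5}: X {3,5,6}->{}; V {4,5,6,7,8}->{}; U {1,3,5}->{} => REVISION
Total revisions = 3

Answer: 3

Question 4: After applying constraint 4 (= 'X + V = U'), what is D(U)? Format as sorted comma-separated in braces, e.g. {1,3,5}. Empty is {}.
Answer: {}

Derivation:
Constraint 1 (U < V) on D(U)={1,3,5,8} D(V)={4,5,6,7,8}: U {1,3,5,8}->{1,3,5}
Constraint 2 (X < V) on D(X)={3,5,6,8} D(V)={4,5,6,7,8}: X {3,5,6,8}->{3,5,6}
Constraint 3 (X != U) on D(X)={3,5,6} D(U)={1,3,5}: no change
Constraint 4 (X + V = U) on D(X)={3,5,6} D(V)={4,5,6,7,8} D(U)={1,3,5}: X {3,5,6}->{}; V {4,5,6,7,8}->{}; U {1,3,5}->{}
So after constraint 4: D(U) = {}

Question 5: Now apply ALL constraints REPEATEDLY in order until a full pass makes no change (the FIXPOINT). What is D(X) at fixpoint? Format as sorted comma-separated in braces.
pass 0 (initial): D(X)={3,5,6,8}
pass 1: U {1,3,5,8}->{}; V {4,5,6,7,8}->{}; X {3,5,6,8}->{}
pass 2: no change
Fixpoint after 2 passes: D(X) = {}

Answer: {}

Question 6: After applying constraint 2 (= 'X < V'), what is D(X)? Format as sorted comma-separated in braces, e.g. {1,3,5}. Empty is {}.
Constraint 1 (U < V) on D(U)={1,3,5,8} D(V)={4,5,6,7,8}: U {1,3,5,8}->{1,3,5}
Constraint 2 (X < V) on D(X)={3,5,6,8} D(V)={4,5,6,7,8}: X {3,5,6,8}->{3,5,6}
So after constraint 2: D(X) = {3,5,6}

Answer: {3,5,6}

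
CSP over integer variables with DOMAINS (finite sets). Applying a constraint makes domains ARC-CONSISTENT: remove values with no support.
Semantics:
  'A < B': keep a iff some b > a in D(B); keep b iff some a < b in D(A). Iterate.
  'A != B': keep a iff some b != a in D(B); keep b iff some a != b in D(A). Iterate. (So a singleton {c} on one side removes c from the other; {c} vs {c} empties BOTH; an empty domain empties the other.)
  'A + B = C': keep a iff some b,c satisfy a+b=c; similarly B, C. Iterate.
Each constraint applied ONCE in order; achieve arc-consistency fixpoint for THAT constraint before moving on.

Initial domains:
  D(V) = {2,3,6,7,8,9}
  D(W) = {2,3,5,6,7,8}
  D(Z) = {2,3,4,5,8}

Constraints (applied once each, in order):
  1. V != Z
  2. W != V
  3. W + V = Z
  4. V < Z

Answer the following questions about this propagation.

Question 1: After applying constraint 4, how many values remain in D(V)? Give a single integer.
Constraint 1 (V != Z) on D(V)={2,3,6,7,8,9} D(Z)={2,3,4,5,8}: no change
Constraint 2 (W != V) on D(W)={2,3,5,6,7,8} D(V)={2,3,6,7,8,9}: no change
Constraint 3 (W + V = Z) on D(W)={2,3,5,6,7,8} D(V)={2,3,6,7,8,9} D(Z)={2,3,4,5,8}: W {2,3,5,6,7,8}->{2,3,5,6}; V {2,3,6,7,8,9}->{2,3,6}; Z {2,3,4,5,8}->{4,5,8}
Constraint 4 (V < Z) on D(V)={2,3,6} D(Z)={4,5,8}: no change
So after constraint 4: D(V)={2,3,6}, size = 3

Answer: 3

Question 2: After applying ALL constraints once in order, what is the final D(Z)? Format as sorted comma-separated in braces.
Constraint 1 (V != Z) on D(V)={2,3,6,7,8,9} D(Z)={2,3,4,5,8}: no change
Constraint 2 (W != V) on D(W)={2,3,5,6,7,8} D(V)={2,3,6,7,8,9}: no change
Constraint 3 (W + V = Z) on D(W)={2,3,5,6,7,8} D(V)={2,3,6,7,8,9} D(Z)={2,3,4,5,8}: W {2,3,5,6,7,8}->{2,3,5,6}; V {2,3,6,7,8,9}->{2,3,6}; Z {2,3,4,5,8}->{4,5,8}
Constraint 4 (V < Z) on D(V)={2,3,6} D(Z)={4,5,8}: no change
So after all 4 constraints: D(Z) = {4,5,8}

Answer: {4,5,8}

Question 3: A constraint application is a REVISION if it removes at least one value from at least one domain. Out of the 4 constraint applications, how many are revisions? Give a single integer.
Answer: 1

Derivation:
Constraint 1 (V != Z) on D(V)={2,3,6,7,8,9} D(Z)={2,3,4,5,8}: no change => not a revision
Constraint 2 (W != V) on D(W)={2,3,5,6,7,8} D(V)={2,3,6,7,8,9}: no change => not a revision
Constraint 3 (W + V = Z) on D(W)={2,3,5,6,7,8} D(V)={2,3,6,7,8,9} D(Z)={2,3,4,5,8}: W {2,3,5,6,7,8}->{2,3,5,6}; V {2,3,6,7,8,9}->{2,3,6}; Z {2,3,4,5,8}->{4,5,8} => REVISION
Constraint 4 (V < Z) on D(V)={2,3,6} D(Z)={4,5,8}: no change => not a revision
Total revisions = 1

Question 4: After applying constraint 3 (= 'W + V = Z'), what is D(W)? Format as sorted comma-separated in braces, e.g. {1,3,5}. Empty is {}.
Constraint 1 (V != Z) on D(V)={2,3,6,7,8,9} D(Z)={2,3,4,5,8}: no change
Constraint 2 (W != V) on D(W)={2,3,5,6,7,8} D(V)={2,3,6,7,8,9}: no change
Constraint 3 (W + V = Z) on D(W)={2,3,5,6,7,8} D(V)={2,3,6,7,8,9} D(Z)={2,3,4,5,8}: W {2,3,5,6,7,8}->{2,3,5,6}; V {2,3,6,7,8,9}->{2,3,6}; Z {2,3,4,5,8}->{4,5,8}
So after constraint 3: D(W) = {2,3,5,6}

Answer: {2,3,5,6}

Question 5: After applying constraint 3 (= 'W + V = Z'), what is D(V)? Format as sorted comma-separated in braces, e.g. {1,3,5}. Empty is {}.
Constraint 1 (V != Z) on D(V)={2,3,6,7,8,9} D(Z)={2,3,4,5,8}: no change
Constraint 2 (W != V) on D(W)={2,3,5,6,7,8} D(V)={2,3,6,7,8,9}: no change
Constraint 3 (W + V = Z) on D(W)={2,3,5,6,7,8} D(V)={2,3,6,7,8,9} D(Z)={2,3,4,5,8}: W {2,3,5,6,7,8}->{2,3,5,6}; V {2,3,6,7,8,9}->{2,3,6}; Z {2,3,4,5,8}->{4,5,8}
So after constraint 3: D(V) = {2,3,6}

Answer: {2,3,6}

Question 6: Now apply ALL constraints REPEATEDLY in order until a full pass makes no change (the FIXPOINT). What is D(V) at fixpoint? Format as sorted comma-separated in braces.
Answer: {2,3,6}

Derivation:
pass 0 (initial): D(V)={2,3,6,7,8,9}
pass 1: V {2,3,6,7,8,9}->{2,3,6}; W {2,3,5,6,7,8}->{2,3,5,6}; Z {2,3,4,5,8}->{4,5,8}
pass 2: no change
Fixpoint after 2 passes: D(V) = {2,3,6}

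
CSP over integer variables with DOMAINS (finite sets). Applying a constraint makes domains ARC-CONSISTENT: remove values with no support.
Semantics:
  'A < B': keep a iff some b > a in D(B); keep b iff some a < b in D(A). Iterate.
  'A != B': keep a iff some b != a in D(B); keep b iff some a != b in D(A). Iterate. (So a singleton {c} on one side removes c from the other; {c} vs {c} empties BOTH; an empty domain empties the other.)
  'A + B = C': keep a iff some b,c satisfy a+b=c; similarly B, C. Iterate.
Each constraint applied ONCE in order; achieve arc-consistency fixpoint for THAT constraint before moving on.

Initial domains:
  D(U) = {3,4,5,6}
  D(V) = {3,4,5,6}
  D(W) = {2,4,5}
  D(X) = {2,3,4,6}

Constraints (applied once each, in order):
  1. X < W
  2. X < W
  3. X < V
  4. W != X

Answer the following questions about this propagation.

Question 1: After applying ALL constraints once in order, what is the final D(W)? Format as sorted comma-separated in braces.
Constraint 1 (X < W) on D(X)={2,3,4,6} D(W)={2,4,5}: X {2,3,4,6}->{2,3,4}; W {2,4,5}->{4,5}
Constraint 2 (X < W) on D(X)={2,3,4} D(W)={4,5}: no change
Constraint 3 (X < V) on D(X)={2,3,4} D(V)={3,4,5,6}: no change
Constraint 4 (W != X) on D(W)={4,5} D(X)={2,3,4}: no change
So after all 4 constraints: D(W) = {4,5}

Answer: {4,5}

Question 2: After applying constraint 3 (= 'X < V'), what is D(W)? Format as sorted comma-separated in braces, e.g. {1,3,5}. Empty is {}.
Answer: {4,5}

Derivation:
Constraint 1 (X < W) on D(X)={2,3,4,6} D(W)={2,4,5}: X {2,3,4,6}->{2,3,4}; W {2,4,5}->{4,5}
Constraint 2 (X < W) on D(X)={2,3,4} D(W)={4,5}: no change
Constraint 3 (X < V) on D(X)={2,3,4} D(V)={3,4,5,6}: no change
So after constraint 3: D(W) = {4,5}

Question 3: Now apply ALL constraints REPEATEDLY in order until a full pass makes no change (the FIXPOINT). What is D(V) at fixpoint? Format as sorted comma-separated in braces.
pass 0 (initial): D(V)={3,4,5,6}
pass 1: W {2,4,5}->{4,5}; X {2,3,4,6}->{2,3,4}
pass 2: no change
Fixpoint after 2 passes: D(V) = {3,4,5,6}

Answer: {3,4,5,6}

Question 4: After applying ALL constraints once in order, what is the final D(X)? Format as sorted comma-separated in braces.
Answer: {2,3,4}

Derivation:
Constraint 1 (X < W) on D(X)={2,3,4,6} D(W)={2,4,5}: X {2,3,4,6}->{2,3,4}; W {2,4,5}->{4,5}
Constraint 2 (X < W) on D(X)={2,3,4} D(W)={4,5}: no change
Constraint 3 (X < V) on D(X)={2,3,4} D(V)={3,4,5,6}: no change
Constraint 4 (W != X) on D(W)={4,5} D(X)={2,3,4}: no change
So after all 4 constraints: D(X) = {2,3,4}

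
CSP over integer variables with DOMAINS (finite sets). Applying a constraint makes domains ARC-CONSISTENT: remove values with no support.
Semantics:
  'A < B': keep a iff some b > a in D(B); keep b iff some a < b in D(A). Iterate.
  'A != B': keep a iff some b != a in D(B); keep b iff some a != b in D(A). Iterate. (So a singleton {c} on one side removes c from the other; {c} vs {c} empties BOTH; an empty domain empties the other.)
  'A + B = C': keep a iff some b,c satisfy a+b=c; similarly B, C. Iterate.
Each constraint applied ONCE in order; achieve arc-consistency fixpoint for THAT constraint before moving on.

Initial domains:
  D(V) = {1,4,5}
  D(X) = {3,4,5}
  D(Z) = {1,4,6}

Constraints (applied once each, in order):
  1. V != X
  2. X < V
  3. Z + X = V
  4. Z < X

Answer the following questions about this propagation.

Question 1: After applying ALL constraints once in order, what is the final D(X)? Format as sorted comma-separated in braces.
Answer: {3,4}

Derivation:
Constraint 1 (V != X) on D(V)={1,4,5} D(X)={3,4,5}: no change
Constraint 2 (X < V) on D(X)={3,4,5} D(V)={1,4,5}: X {3,4,5}->{3,4}; V {1,4,5}->{4,5}
Constraint 3 (Z + X = V) on D(Z)={1,4,6} D(X)={3,4} D(V)={4,5}: Z {1,4,6}->{1}
Constraint 4 (Z < X) on D(Z)={1} D(X)={3,4}: no change
So after all 4 constraints: D(X) = {3,4}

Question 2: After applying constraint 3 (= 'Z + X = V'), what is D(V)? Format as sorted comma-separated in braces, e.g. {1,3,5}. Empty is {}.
Answer: {4,5}

Derivation:
Constraint 1 (V != X) on D(V)={1,4,5} D(X)={3,4,5}: no change
Constraint 2 (X < V) on D(X)={3,4,5} D(V)={1,4,5}: X {3,4,5}->{3,4}; V {1,4,5}->{4,5}
Constraint 3 (Z + X = V) on D(Z)={1,4,6} D(X)={3,4} D(V)={4,5}: Z {1,4,6}->{1}
So after constraint 3: D(V) = {4,5}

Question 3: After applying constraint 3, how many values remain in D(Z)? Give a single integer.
Answer: 1

Derivation:
Constraint 1 (V != X) on D(V)={1,4,5} D(X)={3,4,5}: no change
Constraint 2 (X < V) on D(X)={3,4,5} D(V)={1,4,5}: X {3,4,5}->{3,4}; V {1,4,5}->{4,5}
Constraint 3 (Z + X = V) on D(Z)={1,4,6} D(X)={3,4} D(V)={4,5}: Z {1,4,6}->{1}
So after constraint 3: D(Z)={1}, size = 1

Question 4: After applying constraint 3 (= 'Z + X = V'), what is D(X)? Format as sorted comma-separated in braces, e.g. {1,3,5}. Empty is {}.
Answer: {3,4}

Derivation:
Constraint 1 (V != X) on D(V)={1,4,5} D(X)={3,4,5}: no change
Constraint 2 (X < V) on D(X)={3,4,5} D(V)={1,4,5}: X {3,4,5}->{3,4}; V {1,4,5}->{4,5}
Constraint 3 (Z + X = V) on D(Z)={1,4,6} D(X)={3,4} D(V)={4,5}: Z {1,4,6}->{1}
So after constraint 3: D(X) = {3,4}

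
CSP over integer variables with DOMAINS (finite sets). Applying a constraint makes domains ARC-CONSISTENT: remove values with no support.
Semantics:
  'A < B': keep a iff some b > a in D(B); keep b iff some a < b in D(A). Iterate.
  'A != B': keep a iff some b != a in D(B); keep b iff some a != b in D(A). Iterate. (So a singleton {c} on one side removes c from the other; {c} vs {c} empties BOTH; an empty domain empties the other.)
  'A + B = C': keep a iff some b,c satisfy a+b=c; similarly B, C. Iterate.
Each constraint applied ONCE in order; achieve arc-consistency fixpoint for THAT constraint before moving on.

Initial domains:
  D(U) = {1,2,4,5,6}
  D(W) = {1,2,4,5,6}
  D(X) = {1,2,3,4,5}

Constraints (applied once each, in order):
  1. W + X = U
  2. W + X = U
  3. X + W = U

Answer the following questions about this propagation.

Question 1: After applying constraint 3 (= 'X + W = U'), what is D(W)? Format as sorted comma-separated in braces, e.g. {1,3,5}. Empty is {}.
Constraint 1 (W + X = U) on D(W)={1,2,4,5,6} D(X)={1,2,3,4,5} D(U)={1,2,4,5,6}: W {1,2,4,5,6}->{1,2,4,5}; U {1,2,4,5,6}->{2,4,5,6}
Constraint 2 (W + X = U) on D(W)={1,2,4,5} D(X)={1,2,3,4,5} D(U)={2,4,5,6}: no change
Constraint 3 (X + W = U) on D(X)={1,2,3,4,5} D(W)={1,2,4,5} D(U)={2,4,5,6}: no change
So after constraint 3: D(W) = {1,2,4,5}

Answer: {1,2,4,5}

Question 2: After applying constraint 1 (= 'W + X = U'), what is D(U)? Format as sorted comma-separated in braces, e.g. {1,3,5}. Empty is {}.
Constraint 1 (W + X = U) on D(W)={1,2,4,5,6} D(X)={1,2,3,4,5} D(U)={1,2,4,5,6}: W {1,2,4,5,6}->{1,2,4,5}; U {1,2,4,5,6}->{2,4,5,6}
So after constraint 1: D(U) = {2,4,5,6}

Answer: {2,4,5,6}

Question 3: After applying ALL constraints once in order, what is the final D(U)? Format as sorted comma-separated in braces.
Constraint 1 (W + X = U) on D(W)={1,2,4,5,6} D(X)={1,2,3,4,5} D(U)={1,2,4,5,6}: W {1,2,4,5,6}->{1,2,4,5}; U {1,2,4,5,6}->{2,4,5,6}
Constraint 2 (W + X = U) on D(W)={1,2,4,5} D(X)={1,2,3,4,5} D(U)={2,4,5,6}: no change
Constraint 3 (X + W = U) on D(X)={1,2,3,4,5} D(W)={1,2,4,5} D(U)={2,4,5,6}: no change
So after all 3 constraints: D(U) = {2,4,5,6}

Answer: {2,4,5,6}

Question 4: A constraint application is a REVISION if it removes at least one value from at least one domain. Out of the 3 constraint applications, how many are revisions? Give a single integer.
Constraint 1 (W + X = U) on D(W)={1,2,4,5,6} D(X)={1,2,3,4,5} D(U)={1,2,4,5,6}: W {1,2,4,5,6}->{1,2,4,5}; U {1,2,4,5,6}->{2,4,5,6} => REVISION
Constraint 2 (W + X = U) on D(W)={1,2,4,5} D(X)={1,2,3,4,5} D(U)={2,4,5,6}: no change => not a revision
Constraint 3 (X + W = U) on D(X)={1,2,3,4,5} D(W)={1,2,4,5} D(U)={2,4,5,6}: no change => not a revision
Total revisions = 1

Answer: 1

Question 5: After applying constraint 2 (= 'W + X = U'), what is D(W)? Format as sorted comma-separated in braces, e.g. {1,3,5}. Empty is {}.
Constraint 1 (W + X = U) on D(W)={1,2,4,5,6} D(X)={1,2,3,4,5} D(U)={1,2,4,5,6}: W {1,2,4,5,6}->{1,2,4,5}; U {1,2,4,5,6}->{2,4,5,6}
Constraint 2 (W + X = U) on D(W)={1,2,4,5} D(X)={1,2,3,4,5} D(U)={2,4,5,6}: no change
So after constraint 2: D(W) = {1,2,4,5}

Answer: {1,2,4,5}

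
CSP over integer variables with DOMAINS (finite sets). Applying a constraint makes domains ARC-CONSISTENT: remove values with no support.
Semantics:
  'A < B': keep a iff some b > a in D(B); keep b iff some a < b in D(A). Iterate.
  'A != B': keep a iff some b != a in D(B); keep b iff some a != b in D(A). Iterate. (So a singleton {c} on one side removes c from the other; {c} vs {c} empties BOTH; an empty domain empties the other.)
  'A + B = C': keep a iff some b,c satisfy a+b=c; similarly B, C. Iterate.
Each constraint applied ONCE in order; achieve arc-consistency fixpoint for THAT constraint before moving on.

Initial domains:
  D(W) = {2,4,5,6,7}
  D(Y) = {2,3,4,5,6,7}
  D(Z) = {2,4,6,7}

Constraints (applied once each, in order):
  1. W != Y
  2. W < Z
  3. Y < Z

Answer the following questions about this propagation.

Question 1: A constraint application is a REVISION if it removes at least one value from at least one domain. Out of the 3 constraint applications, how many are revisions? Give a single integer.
Answer: 2

Derivation:
Constraint 1 (W != Y) on D(W)={2,4,5,6,7} D(Y)={2,3,4,5,6,7}: no change => not a revision
Constraint 2 (W < Z) on D(W)={2,4,5,6,7} D(Z)={2,4,6,7}: W {2,4,5,6,7}->{2,4,5,6}; Z {2,4,6,7}->{4,6,7} => REVISION
Constraint 3 (Y < Z) on D(Y)={2,3,4,5,6,7} D(Z)={4,6,7}: Y {2,3,4,5,6,7}->{2,3,4,5,6} => REVISION
Total revisions = 2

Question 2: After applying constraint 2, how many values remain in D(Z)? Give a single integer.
Answer: 3

Derivation:
Constraint 1 (W != Y) on D(W)={2,4,5,6,7} D(Y)={2,3,4,5,6,7}: no change
Constraint 2 (W < Z) on D(W)={2,4,5,6,7} D(Z)={2,4,6,7}: W {2,4,5,6,7}->{2,4,5,6}; Z {2,4,6,7}->{4,6,7}
So after constraint 2: D(Z)={4,6,7}, size = 3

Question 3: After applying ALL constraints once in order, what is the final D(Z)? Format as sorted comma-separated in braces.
Answer: {4,6,7}

Derivation:
Constraint 1 (W != Y) on D(W)={2,4,5,6,7} D(Y)={2,3,4,5,6,7}: no change
Constraint 2 (W < Z) on D(W)={2,4,5,6,7} D(Z)={2,4,6,7}: W {2,4,5,6,7}->{2,4,5,6}; Z {2,4,6,7}->{4,6,7}
Constraint 3 (Y < Z) on D(Y)={2,3,4,5,6,7} D(Z)={4,6,7}: Y {2,3,4,5,6,7}->{2,3,4,5,6}
So after all 3 constraints: D(Z) = {4,6,7}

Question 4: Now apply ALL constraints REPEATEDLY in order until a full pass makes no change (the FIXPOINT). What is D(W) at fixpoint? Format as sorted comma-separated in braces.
pass 0 (initial): D(W)={2,4,5,6,7}
pass 1: W {2,4,5,6,7}->{2,4,5,6}; Y {2,3,4,5,6,7}->{2,3,4,5,6}; Z {2,4,6,7}->{4,6,7}
pass 2: no change
Fixpoint after 2 passes: D(W) = {2,4,5,6}

Answer: {2,4,5,6}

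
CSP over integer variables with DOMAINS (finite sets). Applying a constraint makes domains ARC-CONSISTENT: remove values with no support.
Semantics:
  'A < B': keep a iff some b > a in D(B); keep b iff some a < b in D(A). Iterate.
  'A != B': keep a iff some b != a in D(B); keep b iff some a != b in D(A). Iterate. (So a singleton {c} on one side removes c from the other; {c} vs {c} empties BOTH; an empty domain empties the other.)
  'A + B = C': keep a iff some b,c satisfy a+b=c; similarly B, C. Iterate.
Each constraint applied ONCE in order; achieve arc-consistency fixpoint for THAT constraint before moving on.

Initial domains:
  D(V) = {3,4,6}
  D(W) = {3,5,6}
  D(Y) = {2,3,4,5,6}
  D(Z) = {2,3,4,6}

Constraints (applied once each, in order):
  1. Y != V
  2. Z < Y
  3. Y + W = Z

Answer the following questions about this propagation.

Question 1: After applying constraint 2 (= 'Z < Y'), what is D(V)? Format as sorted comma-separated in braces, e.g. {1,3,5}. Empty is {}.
Answer: {3,4,6}

Derivation:
Constraint 1 (Y != V) on D(Y)={2,3,4,5,6} D(V)={3,4,6}: no change
Constraint 2 (Z < Y) on D(Z)={2,3,4,6} D(Y)={2,3,4,5,6}: Z {2,3,4,6}->{2,3,4}; Y {2,3,4,5,6}->{3,4,5,6}
So after constraint 2: D(V) = {3,4,6}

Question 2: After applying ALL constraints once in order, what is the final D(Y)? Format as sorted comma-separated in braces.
Constraint 1 (Y != V) on D(Y)={2,3,4,5,6} D(V)={3,4,6}: no change
Constraint 2 (Z < Y) on D(Z)={2,3,4,6} D(Y)={2,3,4,5,6}: Z {2,3,4,6}->{2,3,4}; Y {2,3,4,5,6}->{3,4,5,6}
Constraint 3 (Y + W = Z) on D(Y)={3,4,5,6} D(W)={3,5,6} D(Z)={2,3,4}: Y {3,4,5,6}->{}; W {3,5,6}->{}; Z {2,3,4}->{}
So after all 3 constraints: D(Y) = {}

Answer: {}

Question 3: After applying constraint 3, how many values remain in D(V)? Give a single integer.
Answer: 3

Derivation:
Constraint 1 (Y != V) on D(Y)={2,3,4,5,6} D(V)={3,4,6}: no change
Constraint 2 (Z < Y) on D(Z)={2,3,4,6} D(Y)={2,3,4,5,6}: Z {2,3,4,6}->{2,3,4}; Y {2,3,4,5,6}->{3,4,5,6}
Constraint 3 (Y + W = Z) on D(Y)={3,4,5,6} D(W)={3,5,6} D(Z)={2,3,4}: Y {3,4,5,6}->{}; W {3,5,6}->{}; Z {2,3,4}->{}
So after constraint 3: D(V)={3,4,6}, size = 3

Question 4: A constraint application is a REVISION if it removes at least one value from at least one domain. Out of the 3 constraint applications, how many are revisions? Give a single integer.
Constraint 1 (Y != V) on D(Y)={2,3,4,5,6} D(V)={3,4,6}: no change => not a revision
Constraint 2 (Z < Y) on D(Z)={2,3,4,6} D(Y)={2,3,4,5,6}: Z {2,3,4,6}->{2,3,4}; Y {2,3,4,5,6}->{3,4,5,6} => REVISION
Constraint 3 (Y + W = Z) on D(Y)={3,4,5,6} D(W)={3,5,6} D(Z)={2,3,4}: Y {3,4,5,6}->{}; W {3,5,6}->{}; Z {2,3,4}->{} => REVISION
Total revisions = 2

Answer: 2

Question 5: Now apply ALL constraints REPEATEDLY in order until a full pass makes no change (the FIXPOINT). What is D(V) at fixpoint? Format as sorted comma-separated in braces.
Answer: {}

Derivation:
pass 0 (initial): D(V)={3,4,6}
pass 1: W {3,5,6}->{}; Y {2,3,4,5,6}->{}; Z {2,3,4,6}->{}
pass 2: V {3,4,6}->{}
pass 3: no change
Fixpoint after 3 passes: D(V) = {}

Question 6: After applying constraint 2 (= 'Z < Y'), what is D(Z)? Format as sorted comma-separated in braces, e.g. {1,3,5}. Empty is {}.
Answer: {2,3,4}

Derivation:
Constraint 1 (Y != V) on D(Y)={2,3,4,5,6} D(V)={3,4,6}: no change
Constraint 2 (Z < Y) on D(Z)={2,3,4,6} D(Y)={2,3,4,5,6}: Z {2,3,4,6}->{2,3,4}; Y {2,3,4,5,6}->{3,4,5,6}
So after constraint 2: D(Z) = {2,3,4}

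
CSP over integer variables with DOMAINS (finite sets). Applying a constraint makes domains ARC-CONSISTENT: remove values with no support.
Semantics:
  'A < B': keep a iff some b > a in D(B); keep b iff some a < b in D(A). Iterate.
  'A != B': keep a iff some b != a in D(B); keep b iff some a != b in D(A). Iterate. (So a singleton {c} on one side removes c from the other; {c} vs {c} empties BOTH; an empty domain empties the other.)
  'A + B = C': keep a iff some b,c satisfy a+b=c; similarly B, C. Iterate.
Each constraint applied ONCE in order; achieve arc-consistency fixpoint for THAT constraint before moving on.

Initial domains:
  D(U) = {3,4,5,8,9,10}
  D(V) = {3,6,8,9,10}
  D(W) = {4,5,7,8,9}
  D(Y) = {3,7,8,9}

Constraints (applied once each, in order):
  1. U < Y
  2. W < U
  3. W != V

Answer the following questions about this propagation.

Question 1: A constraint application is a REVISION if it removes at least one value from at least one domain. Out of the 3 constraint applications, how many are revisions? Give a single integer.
Answer: 2

Derivation:
Constraint 1 (U < Y) on D(U)={3,4,5,8,9,10} D(Y)={3,7,8,9}: U {3,4,5,8,9,10}->{3,4,5,8}; Y {3,7,8,9}->{7,8,9} => REVISION
Constraint 2 (W < U) on D(W)={4,5,7,8,9} D(U)={3,4,5,8}: W {4,5,7,8,9}->{4,5,7}; U {3,4,5,8}->{5,8} => REVISION
Constraint 3 (W != V) on D(W)={4,5,7} D(V)={3,6,8,9,10}: no change => not a revision
Total revisions = 2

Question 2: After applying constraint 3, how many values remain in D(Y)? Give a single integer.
Constraint 1 (U < Y) on D(U)={3,4,5,8,9,10} D(Y)={3,7,8,9}: U {3,4,5,8,9,10}->{3,4,5,8}; Y {3,7,8,9}->{7,8,9}
Constraint 2 (W < U) on D(W)={4,5,7,8,9} D(U)={3,4,5,8}: W {4,5,7,8,9}->{4,5,7}; U {3,4,5,8}->{5,8}
Constraint 3 (W != V) on D(W)={4,5,7} D(V)={3,6,8,9,10}: no change
So after constraint 3: D(Y)={7,8,9}, size = 3

Answer: 3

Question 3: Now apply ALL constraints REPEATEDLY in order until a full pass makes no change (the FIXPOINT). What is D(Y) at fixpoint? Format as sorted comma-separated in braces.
pass 0 (initial): D(Y)={3,7,8,9}
pass 1: U {3,4,5,8,9,10}->{5,8}; W {4,5,7,8,9}->{4,5,7}; Y {3,7,8,9}->{7,8,9}
pass 2: no change
Fixpoint after 2 passes: D(Y) = {7,8,9}

Answer: {7,8,9}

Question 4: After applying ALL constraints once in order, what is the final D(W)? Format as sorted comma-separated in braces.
Answer: {4,5,7}

Derivation:
Constraint 1 (U < Y) on D(U)={3,4,5,8,9,10} D(Y)={3,7,8,9}: U {3,4,5,8,9,10}->{3,4,5,8}; Y {3,7,8,9}->{7,8,9}
Constraint 2 (W < U) on D(W)={4,5,7,8,9} D(U)={3,4,5,8}: W {4,5,7,8,9}->{4,5,7}; U {3,4,5,8}->{5,8}
Constraint 3 (W != V) on D(W)={4,5,7} D(V)={3,6,8,9,10}: no change
So after all 3 constraints: D(W) = {4,5,7}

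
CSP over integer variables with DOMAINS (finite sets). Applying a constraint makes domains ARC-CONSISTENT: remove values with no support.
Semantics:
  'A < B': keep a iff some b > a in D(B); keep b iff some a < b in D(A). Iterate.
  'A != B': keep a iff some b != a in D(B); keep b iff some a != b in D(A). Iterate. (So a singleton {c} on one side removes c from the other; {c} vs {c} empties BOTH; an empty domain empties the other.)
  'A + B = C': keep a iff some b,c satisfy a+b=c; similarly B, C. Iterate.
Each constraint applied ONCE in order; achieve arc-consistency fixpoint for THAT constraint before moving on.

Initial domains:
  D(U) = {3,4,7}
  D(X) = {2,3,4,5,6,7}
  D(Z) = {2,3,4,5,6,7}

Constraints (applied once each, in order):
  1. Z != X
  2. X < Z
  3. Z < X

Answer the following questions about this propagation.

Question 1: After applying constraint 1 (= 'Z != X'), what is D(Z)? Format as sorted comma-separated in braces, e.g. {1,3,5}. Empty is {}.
Constraint 1 (Z != X) on D(Z)={2,3,4,5,6,7} D(X)={2,3,4,5,6,7}: no change
So after constraint 1: D(Z) = {2,3,4,5,6,7}

Answer: {2,3,4,5,6,7}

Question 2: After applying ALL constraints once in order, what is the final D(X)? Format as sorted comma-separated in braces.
Answer: {4,5,6}

Derivation:
Constraint 1 (Z != X) on D(Z)={2,3,4,5,6,7} D(X)={2,3,4,5,6,7}: no change
Constraint 2 (X < Z) on D(X)={2,3,4,5,6,7} D(Z)={2,3,4,5,6,7}: X {2,3,4,5,6,7}->{2,3,4,5,6}; Z {2,3,4,5,6,7}->{3,4,5,6,7}
Constraint 3 (Z < X) on D(Z)={3,4,5,6,7} D(X)={2,3,4,5,6}: Z {3,4,5,6,7}->{3,4,5}; X {2,3,4,5,6}->{4,5,6}
So after all 3 constraints: D(X) = {4,5,6}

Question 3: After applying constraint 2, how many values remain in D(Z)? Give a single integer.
Constraint 1 (Z != X) on D(Z)={2,3,4,5,6,7} D(X)={2,3,4,5,6,7}: no change
Constraint 2 (X < Z) on D(X)={2,3,4,5,6,7} D(Z)={2,3,4,5,6,7}: X {2,3,4,5,6,7}->{2,3,4,5,6}; Z {2,3,4,5,6,7}->{3,4,5,6,7}
So after constraint 2: D(Z)={3,4,5,6,7}, size = 5

Answer: 5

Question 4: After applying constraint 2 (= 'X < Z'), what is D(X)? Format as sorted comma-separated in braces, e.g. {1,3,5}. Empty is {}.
Constraint 1 (Z != X) on D(Z)={2,3,4,5,6,7} D(X)={2,3,4,5,6,7}: no change
Constraint 2 (X < Z) on D(X)={2,3,4,5,6,7} D(Z)={2,3,4,5,6,7}: X {2,3,4,5,6,7}->{2,3,4,5,6}; Z {2,3,4,5,6,7}->{3,4,5,6,7}
So after constraint 2: D(X) = {2,3,4,5,6}

Answer: {2,3,4,5,6}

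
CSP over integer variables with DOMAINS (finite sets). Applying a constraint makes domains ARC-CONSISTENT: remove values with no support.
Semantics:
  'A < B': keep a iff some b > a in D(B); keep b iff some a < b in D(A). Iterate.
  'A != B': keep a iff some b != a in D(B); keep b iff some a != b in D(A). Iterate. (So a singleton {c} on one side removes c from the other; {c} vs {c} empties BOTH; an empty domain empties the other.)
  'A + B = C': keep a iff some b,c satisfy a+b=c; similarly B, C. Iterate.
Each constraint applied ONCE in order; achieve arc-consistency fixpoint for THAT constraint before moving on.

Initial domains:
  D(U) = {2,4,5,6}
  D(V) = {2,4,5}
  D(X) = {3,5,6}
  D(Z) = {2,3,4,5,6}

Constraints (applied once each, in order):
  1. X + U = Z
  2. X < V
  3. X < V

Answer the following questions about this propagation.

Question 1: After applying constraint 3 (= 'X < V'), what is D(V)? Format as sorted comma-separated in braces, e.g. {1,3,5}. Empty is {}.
Answer: {4,5}

Derivation:
Constraint 1 (X + U = Z) on D(X)={3,5,6} D(U)={2,4,5,6} D(Z)={2,3,4,5,6}: X {3,5,6}->{3}; U {2,4,5,6}->{2}; Z {2,3,4,5,6}->{5}
Constraint 2 (X < V) on D(X)={3} D(V)={2,4,5}: V {2,4,5}->{4,5}
Constraint 3 (X < V) on D(X)={3} D(V)={4,5}: no change
So after constraint 3: D(V) = {4,5}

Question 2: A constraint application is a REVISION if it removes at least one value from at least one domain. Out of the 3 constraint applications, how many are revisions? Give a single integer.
Answer: 2

Derivation:
Constraint 1 (X + U = Z) on D(X)={3,5,6} D(U)={2,4,5,6} D(Z)={2,3,4,5,6}: X {3,5,6}->{3}; U {2,4,5,6}->{2}; Z {2,3,4,5,6}->{5} => REVISION
Constraint 2 (X < V) on D(X)={3} D(V)={2,4,5}: V {2,4,5}->{4,5} => REVISION
Constraint 3 (X < V) on D(X)={3} D(V)={4,5}: no change => not a revision
Total revisions = 2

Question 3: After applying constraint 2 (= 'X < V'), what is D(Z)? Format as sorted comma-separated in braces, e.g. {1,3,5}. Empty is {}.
Constraint 1 (X + U = Z) on D(X)={3,5,6} D(U)={2,4,5,6} D(Z)={2,3,4,5,6}: X {3,5,6}->{3}; U {2,4,5,6}->{2}; Z {2,3,4,5,6}->{5}
Constraint 2 (X < V) on D(X)={3} D(V)={2,4,5}: V {2,4,5}->{4,5}
So after constraint 2: D(Z) = {5}

Answer: {5}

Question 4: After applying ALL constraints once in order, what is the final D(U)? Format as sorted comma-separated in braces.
Constraint 1 (X + U = Z) on D(X)={3,5,6} D(U)={2,4,5,6} D(Z)={2,3,4,5,6}: X {3,5,6}->{3}; U {2,4,5,6}->{2}; Z {2,3,4,5,6}->{5}
Constraint 2 (X < V) on D(X)={3} D(V)={2,4,5}: V {2,4,5}->{4,5}
Constraint 3 (X < V) on D(X)={3} D(V)={4,5}: no change
So after all 3 constraints: D(U) = {2}

Answer: {2}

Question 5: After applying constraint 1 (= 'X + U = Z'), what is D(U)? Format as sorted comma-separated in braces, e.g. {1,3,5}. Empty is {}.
Answer: {2}

Derivation:
Constraint 1 (X + U = Z) on D(X)={3,5,6} D(U)={2,4,5,6} D(Z)={2,3,4,5,6}: X {3,5,6}->{3}; U {2,4,5,6}->{2}; Z {2,3,4,5,6}->{5}
So after constraint 1: D(U) = {2}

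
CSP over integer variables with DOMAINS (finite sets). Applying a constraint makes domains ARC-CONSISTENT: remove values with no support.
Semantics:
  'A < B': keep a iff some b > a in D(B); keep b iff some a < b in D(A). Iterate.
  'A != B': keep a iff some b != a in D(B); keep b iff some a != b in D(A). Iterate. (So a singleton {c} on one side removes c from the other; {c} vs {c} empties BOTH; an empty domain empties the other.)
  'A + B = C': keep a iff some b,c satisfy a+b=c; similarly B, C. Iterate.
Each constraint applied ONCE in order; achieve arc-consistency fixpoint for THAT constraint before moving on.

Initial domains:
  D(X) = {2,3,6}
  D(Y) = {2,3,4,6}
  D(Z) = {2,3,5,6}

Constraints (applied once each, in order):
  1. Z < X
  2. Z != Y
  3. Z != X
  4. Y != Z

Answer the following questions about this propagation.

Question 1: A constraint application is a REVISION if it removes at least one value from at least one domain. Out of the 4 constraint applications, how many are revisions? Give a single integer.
Constraint 1 (Z < X) on D(Z)={2,3,5,6} D(X)={2,3,6}: Z {2,3,5,6}->{2,3,5}; X {2,3,6}->{3,6} => REVISION
Constraint 2 (Z != Y) on D(Z)={2,3,5} D(Y)={2,3,4,6}: no change => not a revision
Constraint 3 (Z != X) on D(Z)={2,3,5} D(X)={3,6}: no change => not a revision
Constraint 4 (Y != Z) on D(Y)={2,3,4,6} D(Z)={2,3,5}: no change => not a revision
Total revisions = 1

Answer: 1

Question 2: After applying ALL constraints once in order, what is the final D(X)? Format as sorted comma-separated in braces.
Constraint 1 (Z < X) on D(Z)={2,3,5,6} D(X)={2,3,6}: Z {2,3,5,6}->{2,3,5}; X {2,3,6}->{3,6}
Constraint 2 (Z != Y) on D(Z)={2,3,5} D(Y)={2,3,4,6}: no change
Constraint 3 (Z != X) on D(Z)={2,3,5} D(X)={3,6}: no change
Constraint 4 (Y != Z) on D(Y)={2,3,4,6} D(Z)={2,3,5}: no change
So after all 4 constraints: D(X) = {3,6}

Answer: {3,6}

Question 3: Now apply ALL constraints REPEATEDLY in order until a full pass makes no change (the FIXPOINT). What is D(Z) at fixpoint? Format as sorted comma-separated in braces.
pass 0 (initial): D(Z)={2,3,5,6}
pass 1: X {2,3,6}->{3,6}; Z {2,3,5,6}->{2,3,5}
pass 2: no change
Fixpoint after 2 passes: D(Z) = {2,3,5}

Answer: {2,3,5}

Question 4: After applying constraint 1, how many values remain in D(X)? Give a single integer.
Answer: 2

Derivation:
Constraint 1 (Z < X) on D(Z)={2,3,5,6} D(X)={2,3,6}: Z {2,3,5,6}->{2,3,5}; X {2,3,6}->{3,6}
So after constraint 1: D(X)={3,6}, size = 2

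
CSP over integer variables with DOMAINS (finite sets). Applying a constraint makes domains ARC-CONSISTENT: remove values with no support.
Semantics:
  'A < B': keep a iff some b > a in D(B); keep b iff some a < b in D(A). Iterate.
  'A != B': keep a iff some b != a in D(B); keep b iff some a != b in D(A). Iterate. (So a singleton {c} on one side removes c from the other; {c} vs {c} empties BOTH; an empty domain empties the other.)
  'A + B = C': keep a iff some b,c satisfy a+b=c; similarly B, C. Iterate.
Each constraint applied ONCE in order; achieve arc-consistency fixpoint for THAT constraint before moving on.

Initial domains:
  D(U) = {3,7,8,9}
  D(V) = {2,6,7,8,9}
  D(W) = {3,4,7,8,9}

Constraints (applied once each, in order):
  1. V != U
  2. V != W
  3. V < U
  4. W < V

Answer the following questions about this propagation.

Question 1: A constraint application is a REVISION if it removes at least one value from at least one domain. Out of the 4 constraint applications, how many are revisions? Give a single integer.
Constraint 1 (V != U) on D(V)={2,6,7,8,9} D(U)={3,7,8,9}: no change => not a revision
Constraint 2 (V != W) on D(V)={2,6,7,8,9} D(W)={3,4,7,8,9}: no change => not a revision
Constraint 3 (V < U) on D(V)={2,6,7,8,9} D(U)={3,7,8,9}: V {2,6,7,8,9}->{2,6,7,8} => REVISION
Constraint 4 (W < V) on D(W)={3,4,7,8,9} D(V)={2,6,7,8}: W {3,4,7,8,9}->{3,4,7}; V {2,6,7,8}->{6,7,8} => REVISION
Total revisions = 2

Answer: 2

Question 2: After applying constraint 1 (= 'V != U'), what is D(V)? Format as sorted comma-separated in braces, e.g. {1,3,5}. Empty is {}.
Answer: {2,6,7,8,9}

Derivation:
Constraint 1 (V != U) on D(V)={2,6,7,8,9} D(U)={3,7,8,9}: no change
So after constraint 1: D(V) = {2,6,7,8,9}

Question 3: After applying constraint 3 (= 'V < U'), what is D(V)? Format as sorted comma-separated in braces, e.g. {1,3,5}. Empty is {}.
Constraint 1 (V != U) on D(V)={2,6,7,8,9} D(U)={3,7,8,9}: no change
Constraint 2 (V != W) on D(V)={2,6,7,8,9} D(W)={3,4,7,8,9}: no change
Constraint 3 (V < U) on D(V)={2,6,7,8,9} D(U)={3,7,8,9}: V {2,6,7,8,9}->{2,6,7,8}
So after constraint 3: D(V) = {2,6,7,8}

Answer: {2,6,7,8}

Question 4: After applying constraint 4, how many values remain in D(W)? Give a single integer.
Answer: 3

Derivation:
Constraint 1 (V != U) on D(V)={2,6,7,8,9} D(U)={3,7,8,9}: no change
Constraint 2 (V != W) on D(V)={2,6,7,8,9} D(W)={3,4,7,8,9}: no change
Constraint 3 (V < U) on D(V)={2,6,7,8,9} D(U)={3,7,8,9}: V {2,6,7,8,9}->{2,6,7,8}
Constraint 4 (W < V) on D(W)={3,4,7,8,9} D(V)={2,6,7,8}: W {3,4,7,8,9}->{3,4,7}; V {2,6,7,8}->{6,7,8}
So after constraint 4: D(W)={3,4,7}, size = 3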